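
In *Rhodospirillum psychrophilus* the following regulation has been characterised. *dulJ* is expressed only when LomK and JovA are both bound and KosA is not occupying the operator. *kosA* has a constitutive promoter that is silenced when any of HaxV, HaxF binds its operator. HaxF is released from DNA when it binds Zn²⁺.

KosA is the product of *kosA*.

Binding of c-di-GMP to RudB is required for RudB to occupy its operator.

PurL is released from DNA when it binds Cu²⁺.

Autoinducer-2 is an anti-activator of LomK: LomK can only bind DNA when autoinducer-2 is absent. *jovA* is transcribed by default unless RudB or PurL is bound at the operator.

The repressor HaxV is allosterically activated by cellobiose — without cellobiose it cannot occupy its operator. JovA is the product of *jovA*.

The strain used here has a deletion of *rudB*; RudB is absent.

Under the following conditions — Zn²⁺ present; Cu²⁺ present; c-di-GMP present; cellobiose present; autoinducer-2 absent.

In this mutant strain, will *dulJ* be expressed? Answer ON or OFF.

ON

Autoinducer-2 is absent, so LomK is active.
RudB is non-functional in this strain, so it has no effect.
Cu²⁺ is present, so PurL is inactive.
With no repressor bound, *jovA* is transcribed.
So JovA is produced and active.
Cellobiose is present, so HaxV is active.
Zn²⁺ is present, so HaxF is inactive.
With repressor HaxV bound, *kosA* is not transcribed.
So KosA is not produced.
No repressor is bound and LomK and JovA are active, so *dulJ* is transcribed.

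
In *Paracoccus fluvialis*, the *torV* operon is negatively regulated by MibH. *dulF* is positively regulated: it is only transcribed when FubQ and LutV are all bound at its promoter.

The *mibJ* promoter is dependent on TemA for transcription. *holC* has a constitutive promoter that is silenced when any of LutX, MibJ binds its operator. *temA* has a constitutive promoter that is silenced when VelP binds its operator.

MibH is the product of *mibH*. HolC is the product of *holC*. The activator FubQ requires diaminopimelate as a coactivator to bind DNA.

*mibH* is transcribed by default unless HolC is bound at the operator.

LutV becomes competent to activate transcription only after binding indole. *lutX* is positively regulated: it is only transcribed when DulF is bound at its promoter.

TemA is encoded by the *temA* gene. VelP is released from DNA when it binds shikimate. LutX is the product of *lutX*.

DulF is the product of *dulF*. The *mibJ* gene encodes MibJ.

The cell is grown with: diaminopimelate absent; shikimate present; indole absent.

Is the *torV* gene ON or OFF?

OFF

Diaminopimelate is absent, so FubQ is inactive.
Indole is absent, so LutV is inactive.
Required activator FubQ is absent, so *dulF* is not transcribed.
So DulF is not produced.
Required activator DulF is absent, so *lutX* is not transcribed.
So LutX is not produced.
Shikimate is present, so VelP is inactive.
With no repressor bound, *temA* is transcribed.
So TemA is produced and active.
No repressor is bound and TemA is active, so *mibJ* is transcribed.
So MibJ is produced and active.
With repressor MibJ bound, *holC* is not transcribed.
So HolC is not produced.
With no repressor bound, *mibH* is transcribed.
So MibH is produced and active.
With repressor MibH bound, *torV* is not transcribed.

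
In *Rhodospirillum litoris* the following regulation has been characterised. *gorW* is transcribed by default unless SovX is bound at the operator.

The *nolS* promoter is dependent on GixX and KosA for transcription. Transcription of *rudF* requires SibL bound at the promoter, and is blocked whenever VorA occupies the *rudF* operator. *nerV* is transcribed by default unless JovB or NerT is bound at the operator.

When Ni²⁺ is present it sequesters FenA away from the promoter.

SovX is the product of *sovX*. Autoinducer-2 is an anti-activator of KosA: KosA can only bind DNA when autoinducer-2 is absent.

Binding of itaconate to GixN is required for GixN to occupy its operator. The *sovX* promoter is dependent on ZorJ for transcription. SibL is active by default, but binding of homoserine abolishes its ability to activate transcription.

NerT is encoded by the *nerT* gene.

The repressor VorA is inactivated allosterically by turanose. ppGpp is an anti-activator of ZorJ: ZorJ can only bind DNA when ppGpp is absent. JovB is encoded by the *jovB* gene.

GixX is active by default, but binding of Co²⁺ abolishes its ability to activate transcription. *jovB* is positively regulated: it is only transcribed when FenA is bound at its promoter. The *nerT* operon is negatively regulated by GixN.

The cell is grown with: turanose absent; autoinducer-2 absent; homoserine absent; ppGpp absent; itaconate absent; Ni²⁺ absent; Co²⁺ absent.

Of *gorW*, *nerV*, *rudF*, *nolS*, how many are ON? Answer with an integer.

1

ppGpp is absent, so ZorJ is active.
No repressor is bound and ZorJ is active, so *sovX* is transcribed.
So SovX is produced and active.
With repressor SovX bound, *gorW* is not transcribed.
→ *gorW* is OFF.
Ni²⁺ is absent, so FenA is active.
No repressor is bound and FenA is active, so *jovB* is transcribed.
So JovB is produced and active.
Itaconate is absent, so GixN is inactive.
With no repressor bound, *nerT* is transcribed.
So NerT is produced and active.
With repressor JovB bound, *nerV* is not transcribed.
→ *nerV* is OFF.
Homoserine is absent, so SibL is active.
Turanose is absent, so VorA is active.
With repressor VorA bound, *rudF* is not transcribed.
→ *rudF* is OFF.
Co²⁺ is absent, so GixX is active.
Autoinducer-2 is absent, so KosA is active.
No repressor is bound and GixX and KosA are active, so *nolS* is transcribed.
→ *nolS* is ON.
1 of the 4 genes is transcribed.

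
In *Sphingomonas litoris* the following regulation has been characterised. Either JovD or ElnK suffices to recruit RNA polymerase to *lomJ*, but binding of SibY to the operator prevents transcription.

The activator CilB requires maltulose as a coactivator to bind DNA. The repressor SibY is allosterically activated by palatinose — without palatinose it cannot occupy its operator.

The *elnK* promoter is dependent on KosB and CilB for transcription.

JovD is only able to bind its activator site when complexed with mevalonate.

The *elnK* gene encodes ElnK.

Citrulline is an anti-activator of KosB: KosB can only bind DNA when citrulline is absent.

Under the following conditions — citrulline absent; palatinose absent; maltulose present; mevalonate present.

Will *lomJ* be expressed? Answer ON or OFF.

ON

Mevalonate is present, so JovD is active.
Citrulline is absent, so KosB is active.
Maltulose is present, so CilB is active.
No repressor is bound and KosB and CilB are active, so *elnK* is transcribed.
So ElnK is produced and active.
Palatinose is absent, so SibY is inactive.
Activator JovD is present, so *lomJ* is transcribed.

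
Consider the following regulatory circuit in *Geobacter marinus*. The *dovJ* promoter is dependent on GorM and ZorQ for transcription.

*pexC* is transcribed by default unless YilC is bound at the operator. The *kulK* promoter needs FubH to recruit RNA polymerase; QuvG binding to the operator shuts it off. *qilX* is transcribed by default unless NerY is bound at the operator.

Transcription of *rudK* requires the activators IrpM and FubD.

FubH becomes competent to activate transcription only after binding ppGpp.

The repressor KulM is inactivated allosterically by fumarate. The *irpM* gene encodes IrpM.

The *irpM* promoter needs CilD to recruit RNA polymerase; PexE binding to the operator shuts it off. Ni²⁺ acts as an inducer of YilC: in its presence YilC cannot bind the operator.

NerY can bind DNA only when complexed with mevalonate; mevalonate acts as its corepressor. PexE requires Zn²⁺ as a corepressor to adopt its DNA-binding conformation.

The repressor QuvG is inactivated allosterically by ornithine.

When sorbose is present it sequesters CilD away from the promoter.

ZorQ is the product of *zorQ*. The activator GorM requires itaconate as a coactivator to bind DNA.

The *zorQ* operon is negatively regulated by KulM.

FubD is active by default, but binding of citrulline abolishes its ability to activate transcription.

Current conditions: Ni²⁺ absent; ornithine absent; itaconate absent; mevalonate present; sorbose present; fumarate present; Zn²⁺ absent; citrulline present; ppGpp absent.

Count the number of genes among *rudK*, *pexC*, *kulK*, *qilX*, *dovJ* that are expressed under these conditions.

Sorbose is present, so CilD is inactive.
Zn²⁺ is absent, so PexE is inactive.
Required activator CilD is absent, so *irpM* is not transcribed.
So IrpM is not produced.
Citrulline is present, so FubD is inactive.
Required activator IrpM is absent, so *rudK* is not transcribed.
→ *rudK* is OFF.
Ni²⁺ is absent, so YilC is active.
With repressor YilC bound, *pexC* is not transcribed.
→ *pexC* is OFF.
ppGpp is absent, so FubH is inactive.
Ornithine is absent, so QuvG is active.
With repressor QuvG bound, *kulK* is not transcribed.
→ *kulK* is OFF.
Mevalonate is present, so NerY is active.
With repressor NerY bound, *qilX* is not transcribed.
→ *qilX* is OFF.
Itaconate is absent, so GorM is inactive.
Fumarate is present, so KulM is inactive.
With no repressor bound, *zorQ* is transcribed.
So ZorQ is produced and active.
Required activator GorM is absent, so *dovJ* is not transcribed.
→ *dovJ* is OFF.
0 of the 5 genes are transcribed.

0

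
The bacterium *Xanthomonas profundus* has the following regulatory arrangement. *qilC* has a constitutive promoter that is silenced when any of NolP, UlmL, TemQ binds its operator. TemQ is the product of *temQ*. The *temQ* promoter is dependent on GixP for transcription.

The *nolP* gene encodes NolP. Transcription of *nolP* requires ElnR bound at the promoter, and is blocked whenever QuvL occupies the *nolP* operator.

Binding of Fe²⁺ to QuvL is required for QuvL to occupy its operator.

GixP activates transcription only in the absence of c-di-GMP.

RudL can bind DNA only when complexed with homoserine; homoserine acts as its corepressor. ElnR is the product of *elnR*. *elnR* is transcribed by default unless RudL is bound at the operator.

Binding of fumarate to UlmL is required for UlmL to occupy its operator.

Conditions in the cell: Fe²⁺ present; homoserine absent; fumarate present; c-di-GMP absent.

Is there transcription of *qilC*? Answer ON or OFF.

Fe²⁺ is present, so QuvL is active.
Homoserine is absent, so RudL is inactive.
With no repressor bound, *elnR* is transcribed.
So ElnR is produced and active.
With repressor QuvL bound, *nolP* is not transcribed.
So NolP is not produced.
Fumarate is present, so UlmL is active.
c-di-GMP is absent, so GixP is active.
No repressor is bound and GixP is active, so *temQ* is transcribed.
So TemQ is produced and active.
With repressor UlmL bound, *qilC* is not transcribed.

OFF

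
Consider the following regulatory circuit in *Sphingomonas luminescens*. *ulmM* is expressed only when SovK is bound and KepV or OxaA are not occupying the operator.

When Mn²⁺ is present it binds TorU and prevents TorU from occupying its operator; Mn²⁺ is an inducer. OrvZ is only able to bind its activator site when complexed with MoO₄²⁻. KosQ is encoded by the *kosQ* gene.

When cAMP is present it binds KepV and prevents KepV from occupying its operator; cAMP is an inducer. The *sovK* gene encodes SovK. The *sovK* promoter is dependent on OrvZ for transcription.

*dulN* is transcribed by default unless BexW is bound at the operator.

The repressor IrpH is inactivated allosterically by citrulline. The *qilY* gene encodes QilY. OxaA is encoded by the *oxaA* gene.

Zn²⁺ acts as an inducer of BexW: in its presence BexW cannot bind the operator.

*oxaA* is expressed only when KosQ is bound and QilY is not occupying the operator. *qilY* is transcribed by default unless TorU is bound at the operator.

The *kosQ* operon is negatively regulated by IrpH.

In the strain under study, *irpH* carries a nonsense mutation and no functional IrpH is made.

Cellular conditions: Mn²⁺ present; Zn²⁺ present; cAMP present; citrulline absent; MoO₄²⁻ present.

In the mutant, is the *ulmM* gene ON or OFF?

ON

cAMP is present, so KepV is inactive.
Mn²⁺ is present, so TorU is inactive.
With no repressor bound, *qilY* is transcribed.
So QilY is produced and active.
IrpH is non-functional in this strain, so it has no effect.
With no repressor bound, *kosQ* is transcribed.
So KosQ is produced and active.
With repressor QilY bound, *oxaA* is not transcribed.
So OxaA is not produced.
MoO₄²⁻ is present, so OrvZ is active.
No repressor is bound and OrvZ is active, so *sovK* is transcribed.
So SovK is produced and active.
No repressor is bound and SovK is active, so *ulmM* is transcribed.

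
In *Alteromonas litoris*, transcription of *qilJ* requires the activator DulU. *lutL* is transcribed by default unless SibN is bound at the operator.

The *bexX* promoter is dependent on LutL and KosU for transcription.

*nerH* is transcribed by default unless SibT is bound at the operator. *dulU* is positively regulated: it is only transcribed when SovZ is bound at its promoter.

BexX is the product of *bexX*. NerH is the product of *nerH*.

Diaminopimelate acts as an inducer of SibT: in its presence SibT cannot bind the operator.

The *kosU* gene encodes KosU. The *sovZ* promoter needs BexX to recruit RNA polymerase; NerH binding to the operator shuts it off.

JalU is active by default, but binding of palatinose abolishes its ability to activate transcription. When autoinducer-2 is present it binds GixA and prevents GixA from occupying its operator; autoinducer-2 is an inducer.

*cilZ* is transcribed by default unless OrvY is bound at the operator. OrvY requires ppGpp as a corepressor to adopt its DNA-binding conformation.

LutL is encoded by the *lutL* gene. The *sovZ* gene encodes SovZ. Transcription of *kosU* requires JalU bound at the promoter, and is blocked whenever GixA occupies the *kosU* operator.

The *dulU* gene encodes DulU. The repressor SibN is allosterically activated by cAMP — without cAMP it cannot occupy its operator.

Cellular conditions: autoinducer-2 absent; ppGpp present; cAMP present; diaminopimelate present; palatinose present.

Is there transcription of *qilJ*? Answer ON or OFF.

cAMP is present, so SibN is active.
With repressor SibN bound, *lutL* is not transcribed.
So LutL is not produced.
Autoinducer-2 is absent, so GixA is active.
Palatinose is present, so JalU is inactive.
With repressor GixA bound, *kosU* is not transcribed.
So KosU is not produced.
Required activator LutL is absent, so *bexX* is not transcribed.
So BexX is not produced.
Diaminopimelate is present, so SibT is inactive.
With no repressor bound, *nerH* is transcribed.
So NerH is produced and active.
With repressor NerH bound, *sovZ* is not transcribed.
So SovZ is not produced.
Required activator SovZ is absent, so *dulU* is not transcribed.
So DulU is not produced.
Required activator DulU is absent, so *qilJ* is not transcribed.

OFF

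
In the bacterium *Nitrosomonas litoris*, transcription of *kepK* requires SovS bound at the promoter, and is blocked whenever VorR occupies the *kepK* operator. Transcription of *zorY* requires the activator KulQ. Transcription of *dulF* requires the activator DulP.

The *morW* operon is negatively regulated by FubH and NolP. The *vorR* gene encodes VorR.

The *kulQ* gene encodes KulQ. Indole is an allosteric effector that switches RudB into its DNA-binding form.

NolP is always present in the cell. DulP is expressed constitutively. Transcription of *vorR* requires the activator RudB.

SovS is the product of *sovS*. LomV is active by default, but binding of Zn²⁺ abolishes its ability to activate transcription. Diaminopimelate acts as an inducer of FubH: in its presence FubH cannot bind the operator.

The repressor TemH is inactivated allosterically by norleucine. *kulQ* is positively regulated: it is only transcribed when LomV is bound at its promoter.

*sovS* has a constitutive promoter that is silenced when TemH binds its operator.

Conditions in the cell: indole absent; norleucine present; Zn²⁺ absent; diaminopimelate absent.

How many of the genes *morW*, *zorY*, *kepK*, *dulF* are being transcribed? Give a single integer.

3

Diaminopimelate is absent, so FubH is active.
NolP is produced constitutively and is active.
With repressor FubH bound, *morW* is not transcribed.
→ *morW* is OFF.
Zn²⁺ is absent, so LomV is active.
No repressor is bound and LomV is active, so *kulQ* is transcribed.
So KulQ is produced and active.
No repressor is bound and KulQ is active, so *zorY* is transcribed.
→ *zorY* is ON.
Norleucine is present, so TemH is inactive.
With no repressor bound, *sovS* is transcribed.
So SovS is produced and active.
Indole is absent, so RudB is inactive.
Required activator RudB is absent, so *vorR* is not transcribed.
So VorR is not produced.
No repressor is bound and SovS is active, so *kepK* is transcribed.
→ *kepK* is ON.
DulP is produced constitutively and is active.
No repressor is bound and DulP is active, so *dulF* is transcribed.
→ *dulF* is ON.
3 of the 4 genes are transcribed.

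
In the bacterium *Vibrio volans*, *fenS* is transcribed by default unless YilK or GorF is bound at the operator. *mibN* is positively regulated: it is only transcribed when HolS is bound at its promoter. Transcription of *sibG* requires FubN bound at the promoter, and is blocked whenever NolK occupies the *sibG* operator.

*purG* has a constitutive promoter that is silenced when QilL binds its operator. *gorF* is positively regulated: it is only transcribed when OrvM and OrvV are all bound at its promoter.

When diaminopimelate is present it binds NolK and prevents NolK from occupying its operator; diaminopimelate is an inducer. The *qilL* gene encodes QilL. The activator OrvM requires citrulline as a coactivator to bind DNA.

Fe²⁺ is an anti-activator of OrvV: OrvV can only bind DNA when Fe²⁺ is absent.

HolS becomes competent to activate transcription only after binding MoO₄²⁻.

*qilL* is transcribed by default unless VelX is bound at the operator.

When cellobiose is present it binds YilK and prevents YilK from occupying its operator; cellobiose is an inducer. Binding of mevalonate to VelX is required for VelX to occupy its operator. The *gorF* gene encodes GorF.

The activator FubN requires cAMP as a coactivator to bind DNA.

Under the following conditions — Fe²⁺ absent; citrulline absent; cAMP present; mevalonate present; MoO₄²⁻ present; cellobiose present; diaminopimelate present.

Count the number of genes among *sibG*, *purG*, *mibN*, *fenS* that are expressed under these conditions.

Diaminopimelate is present, so NolK is inactive.
cAMP is present, so FubN is active.
No repressor is bound and FubN is active, so *sibG* is transcribed.
→ *sibG* is ON.
Mevalonate is present, so VelX is active.
With repressor VelX bound, *qilL* is not transcribed.
So QilL is not produced.
With no repressor bound, *purG* is transcribed.
→ *purG* is ON.
MoO₄²⁻ is present, so HolS is active.
No repressor is bound and HolS is active, so *mibN* is transcribed.
→ *mibN* is ON.
Cellobiose is present, so YilK is inactive.
Citrulline is absent, so OrvM is inactive.
Fe²⁺ is absent, so OrvV is active.
Required activator OrvM is absent, so *gorF* is not transcribed.
So GorF is not produced.
With no repressor bound, *fenS* is transcribed.
→ *fenS* is ON.
4 of the 4 genes are transcribed.

4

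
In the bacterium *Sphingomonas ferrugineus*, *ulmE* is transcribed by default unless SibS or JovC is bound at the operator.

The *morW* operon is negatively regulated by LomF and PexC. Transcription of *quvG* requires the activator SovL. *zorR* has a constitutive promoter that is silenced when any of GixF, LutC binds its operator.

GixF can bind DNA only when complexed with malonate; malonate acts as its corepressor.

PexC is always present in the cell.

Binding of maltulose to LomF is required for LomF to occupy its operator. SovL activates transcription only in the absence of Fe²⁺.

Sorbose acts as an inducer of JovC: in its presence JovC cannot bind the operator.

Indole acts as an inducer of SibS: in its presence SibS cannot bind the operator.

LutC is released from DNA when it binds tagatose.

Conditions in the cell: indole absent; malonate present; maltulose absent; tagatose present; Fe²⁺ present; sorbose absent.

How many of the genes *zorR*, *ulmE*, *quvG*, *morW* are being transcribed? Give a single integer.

0

Malonate is present, so GixF is active.
Tagatose is present, so LutC is inactive.
With repressor GixF bound, *zorR* is not transcribed.
→ *zorR* is OFF.
Indole is absent, so SibS is active.
Sorbose is absent, so JovC is active.
With repressor SibS bound, *ulmE* is not transcribed.
→ *ulmE* is OFF.
Fe²⁺ is present, so SovL is inactive.
Required activator SovL is absent, so *quvG* is not transcribed.
→ *quvG* is OFF.
Maltulose is absent, so LomF is inactive.
PexC is produced constitutively and is active.
With repressor PexC bound, *morW* is not transcribed.
→ *morW* is OFF.
0 of the 4 genes are transcribed.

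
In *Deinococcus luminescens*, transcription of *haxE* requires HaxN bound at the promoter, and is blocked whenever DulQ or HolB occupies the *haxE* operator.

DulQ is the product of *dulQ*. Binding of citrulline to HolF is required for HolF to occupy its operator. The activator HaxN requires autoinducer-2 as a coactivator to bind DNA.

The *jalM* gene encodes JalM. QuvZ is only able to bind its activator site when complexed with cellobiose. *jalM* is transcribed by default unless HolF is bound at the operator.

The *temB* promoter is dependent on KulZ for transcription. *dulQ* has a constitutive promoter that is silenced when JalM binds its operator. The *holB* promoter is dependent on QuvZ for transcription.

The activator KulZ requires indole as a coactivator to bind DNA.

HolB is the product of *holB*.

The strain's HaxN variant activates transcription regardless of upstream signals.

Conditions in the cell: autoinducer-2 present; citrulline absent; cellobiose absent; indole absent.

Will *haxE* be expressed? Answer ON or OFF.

Citrulline is absent, so HolF is inactive.
With no repressor bound, *jalM* is transcribed.
So JalM is produced and active.
With repressor JalM bound, *dulQ* is not transcribed.
So DulQ is not produced.
HaxN is constitutively active in this strain.
Cellobiose is absent, so QuvZ is inactive.
Required activator QuvZ is absent, so *holB* is not transcribed.
So HolB is not produced.
No repressor is bound and HaxN is active, so *haxE* is transcribed.

ON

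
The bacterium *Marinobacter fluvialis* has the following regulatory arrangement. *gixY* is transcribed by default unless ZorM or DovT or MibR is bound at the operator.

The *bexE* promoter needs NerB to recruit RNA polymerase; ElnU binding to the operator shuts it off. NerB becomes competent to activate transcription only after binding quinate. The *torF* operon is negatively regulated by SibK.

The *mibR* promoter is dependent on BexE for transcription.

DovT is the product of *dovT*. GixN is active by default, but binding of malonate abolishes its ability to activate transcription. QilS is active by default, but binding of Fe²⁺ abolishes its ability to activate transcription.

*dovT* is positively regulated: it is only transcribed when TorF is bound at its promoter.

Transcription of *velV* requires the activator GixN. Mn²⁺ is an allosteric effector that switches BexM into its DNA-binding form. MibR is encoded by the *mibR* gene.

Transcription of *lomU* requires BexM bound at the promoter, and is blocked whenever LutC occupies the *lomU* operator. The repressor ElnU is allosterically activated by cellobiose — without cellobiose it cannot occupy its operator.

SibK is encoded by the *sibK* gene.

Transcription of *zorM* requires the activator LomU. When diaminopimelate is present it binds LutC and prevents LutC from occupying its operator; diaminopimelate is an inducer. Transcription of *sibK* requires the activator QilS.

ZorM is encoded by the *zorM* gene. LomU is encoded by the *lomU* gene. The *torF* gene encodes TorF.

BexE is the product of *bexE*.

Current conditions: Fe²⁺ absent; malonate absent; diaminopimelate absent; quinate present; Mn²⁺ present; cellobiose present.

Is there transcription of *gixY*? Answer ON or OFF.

Mn²⁺ is present, so BexM is active.
Diaminopimelate is absent, so LutC is active.
With repressor LutC bound, *lomU* is not transcribed.
So LomU is not produced.
Required activator LomU is absent, so *zorM* is not transcribed.
So ZorM is not produced.
Fe²⁺ is absent, so QilS is active.
No repressor is bound and QilS is active, so *sibK* is transcribed.
So SibK is produced and active.
With repressor SibK bound, *torF* is not transcribed.
So TorF is not produced.
Required activator TorF is absent, so *dovT* is not transcribed.
So DovT is not produced.
Cellobiose is present, so ElnU is active.
Quinate is present, so NerB is active.
With repressor ElnU bound, *bexE* is not transcribed.
So BexE is not produced.
Required activator BexE is absent, so *mibR* is not transcribed.
So MibR is not produced.
With no repressor bound, *gixY* is transcribed.

ON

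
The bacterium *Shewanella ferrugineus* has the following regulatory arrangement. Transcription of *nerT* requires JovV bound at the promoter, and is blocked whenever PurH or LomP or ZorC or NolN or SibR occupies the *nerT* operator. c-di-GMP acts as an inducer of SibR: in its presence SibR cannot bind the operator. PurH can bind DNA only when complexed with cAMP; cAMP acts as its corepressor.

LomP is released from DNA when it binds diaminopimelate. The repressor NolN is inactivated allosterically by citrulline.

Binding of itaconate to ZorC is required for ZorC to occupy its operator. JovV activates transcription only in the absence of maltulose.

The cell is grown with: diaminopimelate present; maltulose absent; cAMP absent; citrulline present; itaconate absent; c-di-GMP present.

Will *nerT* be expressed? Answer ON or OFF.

ON

cAMP is absent, so PurH is inactive.
Diaminopimelate is present, so LomP is inactive.
Maltulose is absent, so JovV is active.
Itaconate is absent, so ZorC is inactive.
Citrulline is present, so NolN is inactive.
c-di-GMP is present, so SibR is inactive.
No repressor is bound and JovV is active, so *nerT* is transcribed.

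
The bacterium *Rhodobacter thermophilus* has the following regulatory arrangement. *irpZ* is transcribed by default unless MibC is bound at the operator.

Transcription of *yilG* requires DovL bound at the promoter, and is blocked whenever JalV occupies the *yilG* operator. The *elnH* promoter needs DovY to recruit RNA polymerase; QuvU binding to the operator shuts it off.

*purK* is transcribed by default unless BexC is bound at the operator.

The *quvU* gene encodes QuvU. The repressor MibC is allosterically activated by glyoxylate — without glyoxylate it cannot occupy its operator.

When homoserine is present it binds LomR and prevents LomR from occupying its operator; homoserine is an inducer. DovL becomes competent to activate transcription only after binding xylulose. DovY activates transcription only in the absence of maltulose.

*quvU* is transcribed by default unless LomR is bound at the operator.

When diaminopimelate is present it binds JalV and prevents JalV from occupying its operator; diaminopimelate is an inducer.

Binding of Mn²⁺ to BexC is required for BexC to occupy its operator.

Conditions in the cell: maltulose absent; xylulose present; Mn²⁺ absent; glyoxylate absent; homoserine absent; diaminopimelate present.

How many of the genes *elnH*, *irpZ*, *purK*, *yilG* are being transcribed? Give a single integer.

Maltulose is absent, so DovY is active.
Homoserine is absent, so LomR is active.
With repressor LomR bound, *quvU* is not transcribed.
So QuvU is not produced.
No repressor is bound and DovY is active, so *elnH* is transcribed.
→ *elnH* is ON.
Glyoxylate is absent, so MibC is inactive.
With no repressor bound, *irpZ* is transcribed.
→ *irpZ* is ON.
Mn²⁺ is absent, so BexC is inactive.
With no repressor bound, *purK* is transcribed.
→ *purK* is ON.
Diaminopimelate is present, so JalV is inactive.
Xylulose is present, so DovL is active.
No repressor is bound and DovL is active, so *yilG* is transcribed.
→ *yilG* is ON.
4 of the 4 genes are transcribed.

4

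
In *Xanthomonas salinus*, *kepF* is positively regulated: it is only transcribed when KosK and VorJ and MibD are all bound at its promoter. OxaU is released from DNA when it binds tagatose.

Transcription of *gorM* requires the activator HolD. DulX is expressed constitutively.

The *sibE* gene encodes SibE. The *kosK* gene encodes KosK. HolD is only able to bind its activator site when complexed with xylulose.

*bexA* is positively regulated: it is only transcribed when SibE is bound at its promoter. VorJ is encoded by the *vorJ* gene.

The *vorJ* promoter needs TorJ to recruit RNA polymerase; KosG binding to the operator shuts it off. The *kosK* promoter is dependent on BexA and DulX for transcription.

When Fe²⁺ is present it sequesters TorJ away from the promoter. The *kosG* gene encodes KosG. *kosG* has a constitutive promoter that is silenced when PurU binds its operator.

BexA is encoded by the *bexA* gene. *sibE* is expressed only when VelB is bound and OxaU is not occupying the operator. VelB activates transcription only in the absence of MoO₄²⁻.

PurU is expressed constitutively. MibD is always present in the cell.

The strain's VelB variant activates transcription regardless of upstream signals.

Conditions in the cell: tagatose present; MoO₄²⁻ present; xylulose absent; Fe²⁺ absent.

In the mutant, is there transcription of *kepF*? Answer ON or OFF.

ON

Tagatose is present, so OxaU is inactive.
VelB is constitutively active in this strain.
No repressor is bound and VelB is active, so *sibE* is transcribed.
So SibE is produced and active.
No repressor is bound and SibE is active, so *bexA* is transcribed.
So BexA is produced and active.
DulX is produced constitutively and is active.
No repressor is bound and BexA and DulX are active, so *kosK* is transcribed.
So KosK is produced and active.
Fe²⁺ is absent, so TorJ is active.
PurU is produced constitutively and is active.
With repressor PurU bound, *kosG* is not transcribed.
So KosG is not produced.
No repressor is bound and TorJ is active, so *vorJ* is transcribed.
So VorJ is produced and active.
MibD is produced constitutively and is active.
No repressor is bound and KosK and VorJ and MibD are active, so *kepF* is transcribed.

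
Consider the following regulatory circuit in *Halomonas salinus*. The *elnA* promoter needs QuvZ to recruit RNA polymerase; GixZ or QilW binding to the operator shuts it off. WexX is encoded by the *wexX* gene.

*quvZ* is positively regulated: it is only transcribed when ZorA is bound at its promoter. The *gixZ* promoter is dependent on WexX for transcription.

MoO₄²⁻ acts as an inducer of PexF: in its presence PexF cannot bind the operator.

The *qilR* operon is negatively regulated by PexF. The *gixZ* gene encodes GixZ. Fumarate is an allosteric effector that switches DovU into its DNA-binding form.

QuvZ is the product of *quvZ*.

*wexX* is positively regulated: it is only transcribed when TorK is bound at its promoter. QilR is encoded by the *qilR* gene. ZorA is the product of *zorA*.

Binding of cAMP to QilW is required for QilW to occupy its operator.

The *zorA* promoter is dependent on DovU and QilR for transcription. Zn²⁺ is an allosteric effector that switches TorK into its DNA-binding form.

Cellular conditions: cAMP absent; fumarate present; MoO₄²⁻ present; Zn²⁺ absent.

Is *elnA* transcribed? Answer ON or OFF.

ON

Zn²⁺ is absent, so TorK is inactive.
Required activator TorK is absent, so *wexX* is not transcribed.
So WexX is not produced.
Required activator WexX is absent, so *gixZ* is not transcribed.
So GixZ is not produced.
cAMP is absent, so QilW is inactive.
Fumarate is present, so DovU is active.
MoO₄²⁻ is present, so PexF is inactive.
With no repressor bound, *qilR* is transcribed.
So QilR is produced and active.
No repressor is bound and DovU and QilR are active, so *zorA* is transcribed.
So ZorA is produced and active.
No repressor is bound and ZorA is active, so *quvZ* is transcribed.
So QuvZ is produced and active.
No repressor is bound and QuvZ is active, so *elnA* is transcribed.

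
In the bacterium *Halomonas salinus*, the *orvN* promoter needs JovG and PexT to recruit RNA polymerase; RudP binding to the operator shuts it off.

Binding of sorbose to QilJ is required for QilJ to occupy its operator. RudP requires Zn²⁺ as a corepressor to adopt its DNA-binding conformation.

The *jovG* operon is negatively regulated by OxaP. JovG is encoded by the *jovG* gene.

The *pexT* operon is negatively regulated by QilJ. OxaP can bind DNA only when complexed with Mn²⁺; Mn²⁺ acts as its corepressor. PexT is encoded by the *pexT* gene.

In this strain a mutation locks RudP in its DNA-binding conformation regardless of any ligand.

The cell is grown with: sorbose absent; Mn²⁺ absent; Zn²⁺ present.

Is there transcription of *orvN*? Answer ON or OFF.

OFF

RudP is constitutively active in this strain.
Mn²⁺ is absent, so OxaP is inactive.
With no repressor bound, *jovG* is transcribed.
So JovG is produced and active.
Sorbose is absent, so QilJ is inactive.
With no repressor bound, *pexT* is transcribed.
So PexT is produced and active.
With repressor RudP bound, *orvN* is not transcribed.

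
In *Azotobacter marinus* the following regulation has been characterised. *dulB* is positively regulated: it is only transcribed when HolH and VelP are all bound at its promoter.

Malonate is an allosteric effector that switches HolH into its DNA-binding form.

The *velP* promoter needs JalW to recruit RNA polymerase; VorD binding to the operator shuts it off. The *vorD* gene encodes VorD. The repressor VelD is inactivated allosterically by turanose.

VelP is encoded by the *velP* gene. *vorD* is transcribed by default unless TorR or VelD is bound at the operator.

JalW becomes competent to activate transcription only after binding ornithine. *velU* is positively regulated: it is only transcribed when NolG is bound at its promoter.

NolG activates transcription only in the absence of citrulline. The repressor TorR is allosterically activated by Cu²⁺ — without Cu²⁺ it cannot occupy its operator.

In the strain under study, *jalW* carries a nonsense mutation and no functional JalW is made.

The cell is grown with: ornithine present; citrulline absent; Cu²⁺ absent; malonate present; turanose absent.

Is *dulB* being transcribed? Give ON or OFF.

OFF

Malonate is present, so HolH is active.
Cu²⁺ is absent, so TorR is inactive.
Turanose is absent, so VelD is active.
With repressor VelD bound, *vorD* is not transcribed.
So VorD is not produced.
JalW is non-functional in this strain, so it has no effect.
Required activator JalW is absent, so *velP* is not transcribed.
So VelP is not produced.
Required activator VelP is absent, so *dulB* is not transcribed.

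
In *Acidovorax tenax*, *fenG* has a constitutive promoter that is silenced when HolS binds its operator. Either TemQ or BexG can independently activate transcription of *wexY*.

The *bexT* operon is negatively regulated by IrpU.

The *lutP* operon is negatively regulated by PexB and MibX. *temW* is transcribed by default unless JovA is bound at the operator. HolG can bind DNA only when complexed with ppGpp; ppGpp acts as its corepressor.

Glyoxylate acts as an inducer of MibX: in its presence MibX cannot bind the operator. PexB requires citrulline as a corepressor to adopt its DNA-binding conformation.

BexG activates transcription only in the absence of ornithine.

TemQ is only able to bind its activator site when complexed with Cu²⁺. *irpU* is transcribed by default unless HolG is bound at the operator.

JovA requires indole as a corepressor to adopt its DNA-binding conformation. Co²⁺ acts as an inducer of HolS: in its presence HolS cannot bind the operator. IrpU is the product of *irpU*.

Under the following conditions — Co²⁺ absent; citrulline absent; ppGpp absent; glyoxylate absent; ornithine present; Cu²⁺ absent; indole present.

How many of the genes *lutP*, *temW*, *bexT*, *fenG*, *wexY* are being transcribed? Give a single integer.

0

Citrulline is absent, so PexB is inactive.
Glyoxylate is absent, so MibX is active.
With repressor MibX bound, *lutP* is not transcribed.
→ *lutP* is OFF.
Indole is present, so JovA is active.
With repressor JovA bound, *temW* is not transcribed.
→ *temW* is OFF.
ppGpp is absent, so HolG is inactive.
With no repressor bound, *irpU* is transcribed.
So IrpU is produced and active.
With repressor IrpU bound, *bexT* is not transcribed.
→ *bexT* is OFF.
Co²⁺ is absent, so HolS is active.
With repressor HolS bound, *fenG* is not transcribed.
→ *fenG* is OFF.
Cu²⁺ is absent, so TemQ is inactive.
Ornithine is present, so BexG is inactive.
No activator is available at the *wexY* promoter, so *wexY* is not transcribed.
→ *wexY* is OFF.
0 of the 5 genes are transcribed.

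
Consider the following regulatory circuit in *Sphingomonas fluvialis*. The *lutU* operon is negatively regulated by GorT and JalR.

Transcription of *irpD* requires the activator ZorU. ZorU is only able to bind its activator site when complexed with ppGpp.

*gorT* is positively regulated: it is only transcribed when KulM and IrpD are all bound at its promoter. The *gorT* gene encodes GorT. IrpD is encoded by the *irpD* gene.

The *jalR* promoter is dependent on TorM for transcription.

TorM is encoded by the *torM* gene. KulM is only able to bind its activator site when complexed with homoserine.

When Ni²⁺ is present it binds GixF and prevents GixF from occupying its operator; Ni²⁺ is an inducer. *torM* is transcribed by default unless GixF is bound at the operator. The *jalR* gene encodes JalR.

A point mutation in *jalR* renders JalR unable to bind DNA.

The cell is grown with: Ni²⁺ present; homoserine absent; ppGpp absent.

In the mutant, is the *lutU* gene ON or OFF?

ON

Homoserine is absent, so KulM is inactive.
ppGpp is absent, so ZorU is inactive.
Required activator ZorU is absent, so *irpD* is not transcribed.
So IrpD is not produced.
Required activator KulM is absent, so *gorT* is not transcribed.
So GorT is not produced.
JalR is non-functional in this strain, so it has no effect.
With no repressor bound, *lutU* is transcribed.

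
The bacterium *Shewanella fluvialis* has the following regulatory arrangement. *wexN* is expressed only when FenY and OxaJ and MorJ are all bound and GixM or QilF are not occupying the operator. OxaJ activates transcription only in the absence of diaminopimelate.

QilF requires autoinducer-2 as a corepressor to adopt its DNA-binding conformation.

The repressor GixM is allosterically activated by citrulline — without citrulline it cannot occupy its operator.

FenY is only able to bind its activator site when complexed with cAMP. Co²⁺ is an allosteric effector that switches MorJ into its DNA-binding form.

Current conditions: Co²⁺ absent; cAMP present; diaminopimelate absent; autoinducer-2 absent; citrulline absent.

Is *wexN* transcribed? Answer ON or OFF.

Citrulline is absent, so GixM is inactive.
cAMP is present, so FenY is active.
Autoinducer-2 is absent, so QilF is inactive.
Diaminopimelate is absent, so OxaJ is active.
Co²⁺ is absent, so MorJ is inactive.
Required activator MorJ is absent, so *wexN* is not transcribed.

OFF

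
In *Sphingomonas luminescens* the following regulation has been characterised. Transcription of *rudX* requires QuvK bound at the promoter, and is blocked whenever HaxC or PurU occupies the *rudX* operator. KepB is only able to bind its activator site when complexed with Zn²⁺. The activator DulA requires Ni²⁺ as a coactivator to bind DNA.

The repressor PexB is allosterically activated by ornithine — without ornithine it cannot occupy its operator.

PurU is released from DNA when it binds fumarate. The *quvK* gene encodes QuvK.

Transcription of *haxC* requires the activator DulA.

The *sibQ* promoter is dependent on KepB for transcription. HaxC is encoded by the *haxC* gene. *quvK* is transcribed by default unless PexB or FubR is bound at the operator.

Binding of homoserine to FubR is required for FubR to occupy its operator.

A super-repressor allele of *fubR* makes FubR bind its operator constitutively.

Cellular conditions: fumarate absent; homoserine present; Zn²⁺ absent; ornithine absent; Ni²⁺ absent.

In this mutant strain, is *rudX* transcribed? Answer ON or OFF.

Ornithine is absent, so PexB is inactive.
FubR is constitutively active in this strain.
With repressor FubR bound, *quvK* is not transcribed.
So QuvK is not produced.
Ni²⁺ is absent, so DulA is inactive.
Required activator DulA is absent, so *haxC* is not transcribed.
So HaxC is not produced.
Fumarate is absent, so PurU is active.
With repressor PurU bound, *rudX* is not transcribed.

OFF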